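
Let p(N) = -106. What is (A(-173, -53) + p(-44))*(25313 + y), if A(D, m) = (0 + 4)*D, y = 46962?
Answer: -57675450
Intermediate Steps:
A(D, m) = 4*D
(A(-173, -53) + p(-44))*(25313 + y) = (4*(-173) - 106)*(25313 + 46962) = (-692 - 106)*72275 = -798*72275 = -57675450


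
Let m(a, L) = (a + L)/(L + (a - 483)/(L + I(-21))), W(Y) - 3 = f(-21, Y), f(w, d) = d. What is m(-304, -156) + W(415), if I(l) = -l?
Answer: 8536214/20273 ≈ 421.06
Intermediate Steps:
W(Y) = 3 + Y
m(a, L) = (L + a)/(L + (-483 + a)/(21 + L)) (m(a, L) = (a + L)/(L + (a - 483)/(L - 1*(-21))) = (L + a)/(L + (-483 + a)/(L + 21)) = (L + a)/(L + (-483 + a)/(21 + L)))
m(-304, -156) + W(415) = ((-156)² + 21*(-156) + 21*(-304) - 156*(-304))/(-483 - 304 + (-156)² + 21*(-156)) + (3 + 415) = (24336 - 3276 - 6384 + 47424)/(-483 - 304 + 24336 - 3276) + 418 = 62100/20273 + 418 = 8536214/20273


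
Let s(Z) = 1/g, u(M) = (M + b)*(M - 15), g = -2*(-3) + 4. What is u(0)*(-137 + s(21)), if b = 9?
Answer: 36963/2 ≈ 18482.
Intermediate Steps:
g = 10 (g = 6 + 4 = 10)
u(M) = (-15 + M)*(9 + M) (u(M) = (M + 9)*(M - 15) = (9 + M)*(-15 + M) = (-15 + M)*(9 + M))
s(Z) = 1/10
u(0)*(-137 + s(21)) = (-135 + 0**2 - 6*0)*(-137 + 1/10) = (-135 + 0 + 0)*(-1369/10) = -135*(-1369/10) = 36963/2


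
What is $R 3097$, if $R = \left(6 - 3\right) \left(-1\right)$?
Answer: $-9291$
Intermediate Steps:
$R = -3$ ($R = 3 \left(-1\right) = -3$)
$R 3097 = \left(-3\right) 3097 = -9291$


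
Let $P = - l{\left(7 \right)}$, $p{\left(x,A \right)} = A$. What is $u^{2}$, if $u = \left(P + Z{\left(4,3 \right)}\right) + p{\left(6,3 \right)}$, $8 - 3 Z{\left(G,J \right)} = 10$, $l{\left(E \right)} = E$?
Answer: $\frac{196}{9} \approx 21.778$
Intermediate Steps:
$Z{\left(G,J \right)} = - \frac{2}{3}$ ($Z{\left(G,J \right)} = \frac{8}{3} - \frac{10}{3} = - \frac{2}{3}$)
$P = -7$ ($P = \left(-1\right) 7 = -7$)
$u = - \frac{14}{3}$ ($u = \left(-7 - \frac{2}{3}\right) + 3 = - \frac{23}{3} + 3 = - \frac{14}{3} \approx -4.6667$)
$u^{2} = \left(- \frac{14}{3}\right)^{2} = \frac{196}{9}$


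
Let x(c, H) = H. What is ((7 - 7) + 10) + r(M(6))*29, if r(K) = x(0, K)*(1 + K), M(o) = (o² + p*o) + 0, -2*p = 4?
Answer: 17410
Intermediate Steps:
p = -2 (p = -½*4 = -2)
M(o) = o² - 2*o (M(o) = (o² - 2*o) + 0 = o² - 2*o)
r(K) = K*(1 + K)
((7 - 7) + 10) + r(M(6))*29 = ((7 - 7) + 10) + ((6*(-2 + 6))*(1 + 6*(-2 + 6)))*29 = (0 + 10) + ((6*4)*(1 + 6*4))*29 = 10 + (24*(1 + 24))*29 = 10 + (24*25)*29 = 10 + 600*29 = 10 + 17400 = 17410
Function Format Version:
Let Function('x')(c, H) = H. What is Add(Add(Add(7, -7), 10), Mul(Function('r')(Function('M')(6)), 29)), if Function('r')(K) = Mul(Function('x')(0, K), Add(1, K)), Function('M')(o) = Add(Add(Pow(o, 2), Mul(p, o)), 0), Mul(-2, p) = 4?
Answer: 17410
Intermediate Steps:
p = -2 (p = Mul(Rational(-1, 2), 4) = -2)
Function('M')(o) = Add(Pow(o, 2), Mul(-2, o)) (Function('M')(o) = Add(Add(Pow(o, 2), Mul(-2, o)), 0) = Add(Pow(o, 2), Mul(-2, o)))
Function('r')(K) = Mul(K, Add(1, K))
Add(Add(Add(7, -7), 10), Mul(Function('r')(Function('M')(6)), 29)) = Add(Add(Add(7, -7), 10), Mul(Mul(Mul(6, Add(-2, 6)), Add(1, Mul(6, Add(-2, 6)))), 29)) = Add(Add(0, 10), Mul(Mul(Mul(6, 4), Add(1, Mul(6, 4))), 29)) = Add(10, Mul(Mul(24, Add(1, 24)), 29)) = Add(10, Mul(Mul(24, 25), 29)) = Add(10, Mul(600, 29)) = Add(10, 17400) = 17410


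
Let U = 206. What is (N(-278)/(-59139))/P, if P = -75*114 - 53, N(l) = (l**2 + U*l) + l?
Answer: 19738/508772817 ≈ 3.8795e-5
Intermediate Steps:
N(l) = l**2 + 207*l (N(l) = (l**2 + 206*l) + l = l**2 + 207*l)
P = -8603 (P = -8550 - 53 = -8603)
(N(-278)/(-59139))/P = (-278*(207 - 278)/(-59139))/(-8603) = (-278*(-71)*(-1/59139))*(-1/8603) = (19738*(-1/59139))*(-1/8603) = -19738/59139*(-1/8603) = 19738/508772817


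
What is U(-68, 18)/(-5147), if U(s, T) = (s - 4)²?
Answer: -5184/5147 ≈ -1.0072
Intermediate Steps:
U(s, T) = (-4 + s)²
U(-68, 18)/(-5147) = (-4 - 68)²/(-5147) = (-72)²*(-1/5147) = 5184*(-1/5147) = -5184/5147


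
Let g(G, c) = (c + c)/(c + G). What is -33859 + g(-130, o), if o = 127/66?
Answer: -286210381/8453 ≈ -33859.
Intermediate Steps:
o = 127/66 (o = 127*(1/66) = 127/66 ≈ 1.9242)
g(G, c) = 2*c/(G + c) (g(G, c) = (2*c)/(G + c) = 2*c/(G + c))
-33859 + g(-130, o) = -33859 + 2*(127/66)/(-130 + 127/66) = -33859 + 2*(127/66)/(-8453/66) = -33859 + 2*(127/66)*(-66/8453) = -33859 - 254/8453 = -286210381/8453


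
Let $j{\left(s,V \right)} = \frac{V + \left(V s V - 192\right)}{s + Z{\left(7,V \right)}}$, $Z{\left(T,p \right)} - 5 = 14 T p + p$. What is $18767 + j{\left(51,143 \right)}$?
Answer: $\frac{267778221}{14213} \approx 18840.0$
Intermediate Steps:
$Z{\left(T,p \right)} = 5 + p + 14 T p$ ($Z{\left(T,p \right)} = 5 + \left(14 T p + p\right) = 5 + \left(p + 14 T p\right) = 5 + p + 14 T p$)
$j{\left(s,V \right)} = \frac{-192 + V + s V^{2}}{5 + s + 99 V}$ ($j{\left(s,V \right)} = \frac{V + \left(V s V - 192\right)}{s + \left(5 + V + 14 \cdot 7 V\right)} = \frac{V + \left(s V^{2} - 192\right)}{s + \left(5 + V + 98 V\right)} = \frac{V + \left(-192 + s V^{2}\right)}{s + \left(5 + 99 V\right)} = \frac{-192 + V + s V^{2}}{5 + s + 99 V}$)
$18767 + j{\left(51,143 \right)} = 18767 + \frac{-192 + 143 + 51 \cdot 143^{2}}{5 + 51 + 99 \cdot 143} = 18767 + \frac{-192 + 143 + 51 \cdot 20449}{5 + 51 + 14157} = 18767 + \frac{-192 + 143 + 1042899}{14213} = 18767 + \frac{1}{14213} \cdot 1042850 = 18767 + \frac{1042850}{14213} = \frac{267778221}{14213}$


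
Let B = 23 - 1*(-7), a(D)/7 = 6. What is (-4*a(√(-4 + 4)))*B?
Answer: -5040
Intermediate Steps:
a(D) = 42 (a(D) = 7*6 = 42)
B = 30 (B = 23 + 7 = 30)
(-4*a(√(-4 + 4)))*B = -4*42*30 = -168*30 = -5040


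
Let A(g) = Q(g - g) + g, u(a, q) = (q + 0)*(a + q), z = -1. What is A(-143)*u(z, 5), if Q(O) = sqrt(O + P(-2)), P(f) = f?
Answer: -2860 + 20*I*sqrt(2) ≈ -2860.0 + 28.284*I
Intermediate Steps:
Q(O) = sqrt(-2 + O) (Q(O) = sqrt(O - 2) = sqrt(-2 + O))
u(a, q) = q*(a + q)
A(g) = g + I*sqrt(2) (A(g) = sqrt(-2 + (g - g)) + g = sqrt(-2 + 0) + g = sqrt(-2) + g = I*sqrt(2) + g = g + I*sqrt(2))
A(-143)*u(z, 5) = (-143 + I*sqrt(2))*(5*(-1 + 5)) = (-143 + I*sqrt(2))*(5*4) = (-143 + I*sqrt(2))*20 = -2860 + 20*I*sqrt(2)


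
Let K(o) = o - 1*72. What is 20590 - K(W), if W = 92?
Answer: 20570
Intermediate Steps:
K(o) = -72 + o (K(o) = o - 72 = -72 + o)
20590 - K(W) = 20590 - (-72 + 92) = 20590 - 1*20 = 20590 - 20 = 20570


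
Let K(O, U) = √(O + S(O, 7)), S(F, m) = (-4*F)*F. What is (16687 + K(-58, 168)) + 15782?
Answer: 32469 + I*√13514 ≈ 32469.0 + 116.25*I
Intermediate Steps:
S(F, m) = -4*F²
K(O, U) = √(O - 4*O²)
(16687 + K(-58, 168)) + 15782 = (16687 + √(-58*(1 - 4*(-58)))) + 15782 = (16687 + √(-58*(1 + 232))) + 15782 = (16687 + √(-58*233)) + 15782 = (16687 + √(-13514)) + 15782 = (16687 + I*√13514) + 15782 = 32469 + I*√13514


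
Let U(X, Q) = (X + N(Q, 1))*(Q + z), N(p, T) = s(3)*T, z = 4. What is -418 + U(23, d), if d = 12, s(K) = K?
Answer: -2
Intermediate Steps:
N(p, T) = 3*T
U(X, Q) = (3 + X)*(4 + Q) (U(X, Q) = (X + 3*1)*(Q + 4) = (X + 3)*(4 + Q) = (3 + X)*(4 + Q))
-418 + U(23, d) = -418 + (12 + 3*12 + 4*23 + 12*23) = -418 + (12 + 36 + 92 + 276) = -418 + 416 = -2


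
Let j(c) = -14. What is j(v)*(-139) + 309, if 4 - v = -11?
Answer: 2255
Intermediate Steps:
v = 15 (v = 4 - 1*(-11) = 4 + 11 = 15)
j(v)*(-139) + 309 = -14*(-139) + 309 = 1946 + 309 = 2255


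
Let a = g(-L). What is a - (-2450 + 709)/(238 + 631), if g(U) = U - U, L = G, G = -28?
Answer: 1741/869 ≈ 2.0035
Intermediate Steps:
L = -28
g(U) = 0
a = 0
a - (-2450 + 709)/(238 + 631) = 0 - (-2450 + 709)/(238 + 631) = 0 - (-1741)/869 = 0 - 1*(-1741/869) = 0 + 1741/869 = 1741/869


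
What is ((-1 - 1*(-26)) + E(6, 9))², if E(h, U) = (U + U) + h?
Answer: 2401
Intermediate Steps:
E(h, U) = h + 2*U (E(h, U) = 2*U + h = h + 2*U)
((-1 - 1*(-26)) + E(6, 9))² = ((-1 - 1*(-26)) + (6 + 2*9))² = ((-1 + 26) + (6 + 18))² = (25 + 24)² = 49² = 2401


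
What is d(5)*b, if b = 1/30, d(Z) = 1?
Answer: 1/30 ≈ 0.033333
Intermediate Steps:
b = 1/30 ≈ 0.033333
d(5)*b = 1*(1/30) = 1/30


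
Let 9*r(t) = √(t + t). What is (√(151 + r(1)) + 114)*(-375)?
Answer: -42750 - 125*√(1359 + √2) ≈ -47361.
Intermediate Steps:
r(t) = √2*√t/9 (r(t) = √(t + t)/9 = √(2*t)/9 = (√2*√t)/9 = √2*√t/9)
(√(151 + r(1)) + 114)*(-375) = (√(151 + √2*√1/9) + 114)*(-375) = (√(151 + (⅑)*√2*1) + 114)*(-375) = (√(151 + √2/9) + 114)*(-375) = (114 + √(151 + √2/9))*(-375) = -42750 - 375*√(151 + √2/9)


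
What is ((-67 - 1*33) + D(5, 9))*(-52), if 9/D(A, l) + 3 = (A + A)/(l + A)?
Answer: 21619/4 ≈ 5404.8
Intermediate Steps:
D(A, l) = 9/(-3 + 2*A/(A + l)) (D(A, l) = 9/(-3 + (A + A)/(l + A)) = 9/(-3 + (2*A)/(A + l)) = 9/(-3 + 2*A/(A + l)))
((-67 - 1*33) + D(5, 9))*(-52) = ((-67 - 1*33) + 9*(-1*5 - 1*9)/(5 + 3*9))*(-52) = ((-67 - 33) + 9*(-5 - 9)/(5 + 27))*(-52) = (-100 + 9*(-14)/32)*(-52) = (-100 + 9*(1/32)*(-14))*(-52) = (-100 - 63/16)*(-52) = -1663/16*(-52) = 21619/4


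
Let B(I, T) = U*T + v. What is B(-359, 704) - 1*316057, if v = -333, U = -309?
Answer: -533926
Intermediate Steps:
B(I, T) = -333 - 309*T (B(I, T) = -309*T - 333 = -333 - 309*T)
B(-359, 704) - 1*316057 = (-333 - 309*704) - 1*316057 = (-333 - 217536) - 316057 = -217869 - 316057 = -533926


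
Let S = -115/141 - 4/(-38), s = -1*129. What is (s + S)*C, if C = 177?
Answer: -20502146/893 ≈ -22959.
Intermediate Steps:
s = -129
S = -1903/2679 (S = -115*1/141 - 4*(-1/38) = -115/141 + 2/19 = -1903/2679 ≈ -0.71034)
(s + S)*C = (-129 - 1903/2679)*177 = -347494/2679*177 = -20502146/893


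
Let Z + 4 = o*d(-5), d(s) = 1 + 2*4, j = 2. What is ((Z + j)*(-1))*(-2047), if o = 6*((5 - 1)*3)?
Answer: 1322362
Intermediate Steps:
o = 72 (o = 6*(4*3) = 6*12 = 72)
d(s) = 9 (d(s) = 1 + 8 = 9)
Z = 644 (Z = -4 + 72*9 = -4 + 648 = 644)
((Z + j)*(-1))*(-2047) = ((644 + 2)*(-1))*(-2047) = (646*(-1))*(-2047) = -646*(-2047) = 1322362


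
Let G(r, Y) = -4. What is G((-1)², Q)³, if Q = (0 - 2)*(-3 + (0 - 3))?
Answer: -64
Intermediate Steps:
Q = 12 (Q = -2*(-3 - 3) = -2*(-6) = 12)
G((-1)², Q)³ = (-4)³ = -64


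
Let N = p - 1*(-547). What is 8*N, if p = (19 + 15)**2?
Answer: 13624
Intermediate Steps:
p = 1156 (p = 34**2 = 1156)
N = 1703 (N = 1156 - 1*(-547) = 1156 + 547 = 1703)
8*N = 8*1703 = 13624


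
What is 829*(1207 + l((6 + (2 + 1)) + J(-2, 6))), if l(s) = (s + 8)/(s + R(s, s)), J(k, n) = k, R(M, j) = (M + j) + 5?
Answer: 26028113/26 ≈ 1.0011e+6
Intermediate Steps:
R(M, j) = 5 + M + j
l(s) = (8 + s)/(5 + 3*s) (l(s) = (s + 8)/(s + (5 + s + s)) = (8 + s)/(s + (5 + 2*s)) = (8 + s)/(5 + 3*s))
829*(1207 + l((6 + (2 + 1)) + J(-2, 6))) = 829*(1207 + (8 + ((6 + (2 + 1)) - 2))/(5 + 3*((6 + (2 + 1)) - 2))) = 829*(1207 + (8 + ((6 + 3) - 2))/(5 + 3*((6 + 3) - 2))) = 829*(1207 + (8 + (9 - 2))/(5 + 3*(9 - 2))) = 829*(1207 + (8 + 7)/(5 + 3*7)) = 829*(1207 + 15/(5 + 21)) = 829*(1207 + 15/26) = 829*(31397/26) = 26028113/26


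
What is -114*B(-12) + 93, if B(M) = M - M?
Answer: 93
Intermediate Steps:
B(M) = 0
-114*B(-12) + 93 = -114*0 + 93 = 0 + 93 = 93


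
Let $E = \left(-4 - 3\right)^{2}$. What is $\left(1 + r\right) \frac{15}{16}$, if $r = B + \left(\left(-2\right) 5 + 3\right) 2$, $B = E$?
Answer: $\frac{135}{4} \approx 33.75$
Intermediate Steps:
$E = 49$ ($E = \left(-7\right)^{2} = 49$)
$B = 49$
$r = 35$ ($r = 49 + \left(\left(-2\right) 5 + 3\right) 2 = 49 + \left(-10 + 3\right) 2 = 49 - 14 = 35$)
$\left(1 + r\right) \frac{15}{16} = \left(1 + 35\right) \frac{15}{16} = 36 \cdot 15 \cdot \frac{1}{16} = 36 \cdot \frac{15}{16} = \frac{135}{4}$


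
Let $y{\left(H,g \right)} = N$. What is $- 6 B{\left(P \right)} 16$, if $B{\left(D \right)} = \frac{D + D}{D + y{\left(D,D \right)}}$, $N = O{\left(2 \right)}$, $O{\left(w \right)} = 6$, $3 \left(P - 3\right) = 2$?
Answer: $- \frac{2112}{29} \approx -72.828$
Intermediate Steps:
$P = \frac{11}{3}$ ($P = 3 + \frac{1}{3} \cdot 2 = 3 + \frac{2}{3} = \frac{11}{3} \approx 3.6667$)
$N = 6$
$y{\left(H,g \right)} = 6$
$B{\left(D \right)} = \frac{2 D}{6 + D}$ ($B{\left(D \right)} = \frac{D + D}{D + 6} = \frac{2 D}{6 + D}$)
$- 6 B{\left(P \right)} 16 = - 6 \cdot 2 \cdot \frac{11}{3} \frac{1}{6 + \frac{11}{3}} \cdot 16 = - 6 \cdot 2 \cdot \frac{11}{3} \frac{1}{\frac{29}{3}} \cdot 16 = - 6 \cdot 2 \cdot \frac{11}{3} \cdot \frac{3}{29} \cdot 16 = \left(-6\right) \frac{22}{29} \cdot 16 = \left(- \frac{132}{29}\right) 16 = - \frac{2112}{29}$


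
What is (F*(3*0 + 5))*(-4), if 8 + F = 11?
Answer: -60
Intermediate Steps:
F = 3 (F = -8 + 11 = 3)
(F*(3*0 + 5))*(-4) = (3*(3*0 + 5))*(-4) = (3*(0 + 5))*(-4) = (3*5)*(-4) = 15*(-4) = -60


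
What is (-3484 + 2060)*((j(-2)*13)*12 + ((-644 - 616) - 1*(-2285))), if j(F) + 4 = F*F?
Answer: -1459600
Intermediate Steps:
j(F) = -4 + F**2 (j(F) = -4 + F*F = -4 + F**2)
(-3484 + 2060)*((j(-2)*13)*12 + ((-644 - 616) - 1*(-2285))) = (-3484 + 2060)*(((-4 + (-2)**2)*13)*12 + ((-644 - 616) - 1*(-2285))) = -1424*(((-4 + 4)*13)*12 + (-1260 + 2285)) = -1424*((0*13)*12 + 1025) = -1424*(0*12 + 1025) = -1424*(0 + 1025) = -1424*1025 = -1459600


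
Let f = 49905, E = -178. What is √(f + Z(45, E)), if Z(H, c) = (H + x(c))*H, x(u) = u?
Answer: 12*√305 ≈ 209.57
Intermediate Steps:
Z(H, c) = H*(H + c) (Z(H, c) = (H + c)*H = H*(H + c))
√(f + Z(45, E)) = √(49905 + 45*(45 - 178)) = √(49905 + 45*(-133)) = √(49905 - 5985) = √43920 = 12*√305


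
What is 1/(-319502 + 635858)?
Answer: 1/316356 ≈ 3.1610e-6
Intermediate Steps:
1/(-319502 + 635858) = 1/316356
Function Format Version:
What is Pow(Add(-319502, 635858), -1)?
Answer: Rational(1, 316356) ≈ 3.1610e-6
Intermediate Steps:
Pow(Add(-319502, 635858), -1) = Pow(316356, -1) = Rational(1, 316356)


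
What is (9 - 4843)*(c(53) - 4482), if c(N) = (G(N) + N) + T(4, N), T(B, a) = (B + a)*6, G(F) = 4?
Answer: 19737222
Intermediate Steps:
T(B, a) = 6*B + 6*a
c(N) = 28 + 7*N (c(N) = (4 + N) + (6*4 + 6*N) = (4 + N) + (24 + 6*N) = 28 + 7*N)
(9 - 4843)*(c(53) - 4482) = (9 - 4843)*((28 + 7*53) - 4482) = -4834*((28 + 371) - 4482) = -4834*(399 - 4482) = -4834*(-4083) = 19737222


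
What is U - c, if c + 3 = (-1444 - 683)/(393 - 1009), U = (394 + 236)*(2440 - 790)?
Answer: 640331721/616 ≈ 1.0395e+6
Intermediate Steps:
U = 1039500 (U = 630*1650 = 1039500)
c = 279/616 (c = -3 + (-1444 - 683)/(393 - 1009) = -3 - 2127/(-616) = -3 - 2127*(-1/616) = -3 + 2127/616 = 279/616 ≈ 0.45292)
U - c = 1039500 - 1*279/616 = 1039500 - 279/616 = 640331721/616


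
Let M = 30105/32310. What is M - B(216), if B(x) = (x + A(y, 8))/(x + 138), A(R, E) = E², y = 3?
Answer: 17893/127086 ≈ 0.14079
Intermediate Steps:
B(x) = (64 + x)/(138 + x) (B(x) = (x + 8²)/(x + 138) = (x + 64)/(138 + x) = (64 + x)/(138 + x))
M = 669/718 (M = 30105*(1/32310) = 669/718 ≈ 0.93176)
M - B(216) = 669/718 - (64 + 216)/(138 + 216) = 669/718 - 280/354 = 669/718 - 1*140/177 = 669/718 - 140/177 = 17893/127086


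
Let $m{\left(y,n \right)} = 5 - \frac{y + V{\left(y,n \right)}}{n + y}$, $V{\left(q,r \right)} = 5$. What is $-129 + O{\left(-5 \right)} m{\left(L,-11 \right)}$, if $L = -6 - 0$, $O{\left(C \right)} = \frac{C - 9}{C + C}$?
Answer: $- \frac{10377}{85} \approx -122.08$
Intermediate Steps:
$O{\left(C \right)} = \frac{-9 + C}{2 C}$
$L = -6$ ($L = -6 + 0 = -6$)
$m{\left(y,n \right)} = 5 - \frac{5 + y}{n + y}$ ($m{\left(y,n \right)} = 5 - \frac{y + 5}{n + y} = 5 - \frac{5 + y}{n + y}$)
$-129 + O{\left(-5 \right)} m{\left(L,-11 \right)} = -129 + \frac{-9 - 5}{2 \left(-5\right)} \frac{-5 + 4 \left(-6\right) + 5 \left(-11\right)}{-11 - 6} = -129 + \frac{1}{2} \left(- \frac{1}{5}\right) \left(-14\right) \frac{-5 - 24 - 55}{-17} = -129 + \frac{7 \left(\left(- \frac{1}{17}\right) \left(-84\right)\right)}{5} = -129 + \frac{7}{5} \cdot \frac{84}{17} = -129 + \frac{588}{85} = - \frac{10377}{85}$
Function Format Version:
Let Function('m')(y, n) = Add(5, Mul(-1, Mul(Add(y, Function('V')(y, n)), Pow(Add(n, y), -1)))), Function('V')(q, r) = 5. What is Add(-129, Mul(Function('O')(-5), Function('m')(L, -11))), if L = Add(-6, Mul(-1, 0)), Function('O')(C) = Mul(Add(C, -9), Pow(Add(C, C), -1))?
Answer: Rational(-10377, 85) ≈ -122.08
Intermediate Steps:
Function('O')(C) = Mul(Rational(1, 2), Pow(C, -1), Add(-9, C)) (Function('O')(C) = Mul(Add(-9, C), Pow(Mul(2, C), -1)) = Mul(Add(-9, C), Mul(Rational(1, 2), Pow(C, -1))) = Mul(Rational(1, 2), Pow(C, -1), Add(-9, C)))
L = -6 (L = Add(-6, 0) = -6)
Function('m')(y, n) = Add(5, Mul(-1, Pow(Add(n, y), -1), Add(5, y))) (Function('m')(y, n) = Add(5, Mul(-1, Mul(Add(y, 5), Pow(Add(n, y), -1)))) = Add(5, Mul(-1, Mul(Add(5, y), Pow(Add(n, y), -1)))) = Add(5, Mul(-1, Mul(Pow(Add(n, y), -1), Add(5, y)))) = Add(5, Mul(-1, Pow(Add(n, y), -1), Add(5, y))))
Add(-129, Mul(Function('O')(-5), Function('m')(L, -11))) = Add(-129, Mul(Mul(Rational(1, 2), Pow(-5, -1), Add(-9, -5)), Mul(Pow(Add(-11, -6), -1), Add(-5, Mul(4, -6), Mul(5, -11))))) = Add(-129, Mul(Mul(Rational(1, 2), Rational(-1, 5), -14), Mul(Pow(-17, -1), Add(-5, -24, -55)))) = Add(-129, Mul(Rational(7, 5), Mul(Rational(-1, 17), -84))) = Add(-129, Mul(Rational(7, 5), Rational(84, 17))) = Add(-129, Rational(588, 85)) = Rational(-10377, 85)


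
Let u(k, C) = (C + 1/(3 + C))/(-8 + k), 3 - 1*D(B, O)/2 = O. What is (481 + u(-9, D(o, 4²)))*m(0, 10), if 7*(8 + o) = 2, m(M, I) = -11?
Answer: -2075370/391 ≈ -5307.9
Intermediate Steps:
o = -54/7 (o = -8 + (⅐)*2 = -8 + 2/7 = -54/7 ≈ -7.7143)
D(B, O) = 6 - 2*O
u(k, C) = (C + 1/(3 + C))/(-8 + k)
(481 + u(-9, D(o, 4²)))*m(0, 10) = (481 + (1 + (6 - 2*4²)² + 3*(6 - 2*4²))/(-24 - 8*(6 - 2*4²) + 3*(-9) + (6 - 2*4²)*(-9)))*(-11) = (481 + (1 + (6 - 2*16)² + 3*(6 - 2*16))/(-24 - 8*(6 - 2*16) - 27 + (6 - 2*16)*(-9)))*(-11) = (481 + (1 + (6 - 32)² + 3*(6 - 32))/(-24 - 8*(6 - 32) - 27 + (6 - 32)*(-9)))*(-11) = (481 + (1 + (-26)² + 3*(-26))/(-24 - 8*(-26) - 27 - 26*(-9)))*(-11) = (481 + (1 + 676 - 78)/(-24 + 208 - 27 + 234))*(-11) = (481 + 599/391)*(-11) = (188670/391)*(-11) = -2075370/391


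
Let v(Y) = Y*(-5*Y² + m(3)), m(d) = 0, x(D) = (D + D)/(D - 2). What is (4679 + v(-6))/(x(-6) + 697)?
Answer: 11518/1397 ≈ 8.2448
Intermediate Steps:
x(D) = 2*D/(-2 + D) (x(D) = (2*D)/(-2 + D) = 2*D/(-2 + D))
v(Y) = -5*Y³ (v(Y) = Y*(-5*Y² + 0) = Y*(-5*Y²) = -5*Y³)
(4679 + v(-6))/(x(-6) + 697) = (4679 - 5*(-6)³)/(2*(-6)/(-2 - 6) + 697) = (4679 - 5*(-216))/(2*(-6)/(-8) + 697) = (4679 + 1080)/(2*(-6)*(-⅛) + 697) = 5759/(3/2 + 697) = 5759/(1397/2) = 5759*(2/1397) = 11518/1397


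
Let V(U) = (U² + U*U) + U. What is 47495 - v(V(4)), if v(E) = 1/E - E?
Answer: 1711115/36 ≈ 47531.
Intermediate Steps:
V(U) = U + 2*U² (V(U) = (U² + U²) + U = 2*U² + U = U + 2*U²)
47495 - v(V(4)) = 47495 - (1/(4*(1 + 2*4)) - 4*(1 + 2*4)) = 47495 - (1/(4*(1 + 8)) - 4*(1 + 8)) = 47495 - (1/(4*9) - 4*9) = 47495 - (1/36 - 1*36) = 47495 - (1/36 - 36) = 47495 - 1*(-1295/36) = 47495 + 1295/36 = 1711115/36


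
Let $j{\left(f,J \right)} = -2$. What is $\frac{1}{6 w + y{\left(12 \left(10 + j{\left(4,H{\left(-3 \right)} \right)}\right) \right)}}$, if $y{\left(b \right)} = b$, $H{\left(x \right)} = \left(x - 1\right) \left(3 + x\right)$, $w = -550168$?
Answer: $- \frac{1}{3300912} \approx -3.0295 \cdot 10^{-7}$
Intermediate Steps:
$H{\left(x \right)} = \left(-1 + x\right) \left(3 + x\right)$
$\frac{1}{6 w + y{\left(12 \left(10 + j{\left(4,H{\left(-3 \right)} \right)}\right) \right)}} = \frac{1}{6 \left(-550168\right) + 12 \left(10 - 2\right)} = \frac{1}{-3301008 + 12 \cdot 8} = \frac{1}{-3301008 + 96} = \frac{1}{-3300912} = - \frac{1}{3300912}$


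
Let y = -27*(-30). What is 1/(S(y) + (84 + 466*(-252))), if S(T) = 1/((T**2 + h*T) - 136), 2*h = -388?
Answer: -498824/58535998751 ≈ -8.5217e-6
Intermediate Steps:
h = -194 (h = (1/2)*(-388) = -194)
y = 810
S(T) = 1/(-136 + T**2 - 194*T) (S(T) = 1/((T**2 - 194*T) - 136) = 1/(-136 + T**2 - 194*T))
1/(S(y) + (84 + 466*(-252))) = 1/(1/(-136 + 810**2 - 194*810) + (84 + 466*(-252))) = 1/(1/(-136 + 656100 - 157140) + (84 - 117432)) = 1/(1/498824 - 117348) = 1/(-58535998751/498824) = -498824/58535998751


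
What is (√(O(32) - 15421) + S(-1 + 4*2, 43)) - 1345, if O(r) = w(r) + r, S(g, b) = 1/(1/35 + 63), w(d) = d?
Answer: -2967035/2206 + I*√15357 ≈ -1345.0 + 123.92*I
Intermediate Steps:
S(g, b) = 35/2206 (S(g, b) = 1/(1/35 + 63) = 1/(2206/35) = 35/2206)
O(r) = 2*r (O(r) = r + r = 2*r)
(√(O(32) - 15421) + S(-1 + 4*2, 43)) - 1345 = (√(2*32 - 15421) + 35/2206) - 1345 = (√(64 - 15421) + 35/2206) - 1345 = (√(-15357) + 35/2206) - 1345 = (I*√15357 + 35/2206) - 1345 = (35/2206 + I*√15357) - 1345 = -2967035/2206 + I*√15357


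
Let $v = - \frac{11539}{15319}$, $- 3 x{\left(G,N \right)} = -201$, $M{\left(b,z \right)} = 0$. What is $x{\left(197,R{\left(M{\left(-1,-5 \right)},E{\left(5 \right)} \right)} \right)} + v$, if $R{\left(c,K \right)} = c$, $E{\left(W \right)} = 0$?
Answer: $\frac{1014834}{15319} \approx 66.247$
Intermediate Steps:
$x{\left(G,N \right)} = 67$ ($x{\left(G,N \right)} = \left(- \frac{1}{3}\right) \left(-201\right) = 67$)
$v = - \frac{11539}{15319}$ ($v = \left(-11539\right) \frac{1}{15319} = - \frac{11539}{15319} \approx -0.75325$)
$x{\left(197,R{\left(M{\left(-1,-5 \right)},E{\left(5 \right)} \right)} \right)} + v = 67 - \frac{11539}{15319} = \frac{1014834}{15319}$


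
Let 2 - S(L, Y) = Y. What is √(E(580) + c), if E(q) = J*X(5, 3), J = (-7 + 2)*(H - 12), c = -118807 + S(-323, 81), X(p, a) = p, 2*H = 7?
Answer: I*√474694/2 ≈ 344.49*I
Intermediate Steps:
H = 7/2 (H = (½)*7 = 7/2 ≈ 3.5000)
S(L, Y) = 2 - Y
c = -118886 (c = -118807 + (2 - 1*81) = -118807 + (2 - 81) = -118807 - 79 = -118886)
J = 85/2 (J = (-7 + 2)*(7/2 - 12) = -5*(-17/2) = 85/2 ≈ 42.500)
E(q) = 425/2 (E(q) = (85/2)*5 = 425/2)
√(E(580) + c) = √(425/2 - 118886) = √(-237347/2) = I*√474694/2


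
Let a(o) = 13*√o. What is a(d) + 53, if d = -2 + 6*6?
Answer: 53 + 13*√34 ≈ 128.80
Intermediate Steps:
d = 34 (d = -2 + 36 = 34)
a(d) + 53 = 13*√34 + 53 = 53 + 13*√34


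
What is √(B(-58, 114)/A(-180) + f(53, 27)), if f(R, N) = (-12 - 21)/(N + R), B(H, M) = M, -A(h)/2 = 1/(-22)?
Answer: 3*√55715/20 ≈ 35.406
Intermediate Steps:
A(h) = 1/11 (A(h) = -2/(-22) = -2*(-1/22) = 1/11)
f(R, N) = -33/(N + R)
√(B(-58, 114)/A(-180) + f(53, 27)) = √(114/(1/11) - 33/(27 + 53)) = √(114*11 - 33/80) = √(1254 - 33*1/80) = √(1254 - 33/80) = √(100287/80) = 3*√55715/20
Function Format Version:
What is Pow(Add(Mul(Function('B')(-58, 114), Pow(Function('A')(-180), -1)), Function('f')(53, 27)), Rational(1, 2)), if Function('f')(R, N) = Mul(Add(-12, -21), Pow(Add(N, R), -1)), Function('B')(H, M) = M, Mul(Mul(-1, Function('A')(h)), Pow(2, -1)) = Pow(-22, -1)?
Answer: Mul(Rational(3, 20), Pow(55715, Rational(1, 2))) ≈ 35.406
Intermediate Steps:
Function('A')(h) = Rational(1, 11) (Function('A')(h) = Mul(-2, Pow(-22, -1)) = Mul(-2, Rational(-1, 22)) = Rational(1, 11))
Function('f')(R, N) = Mul(-33, Pow(Add(N, R), -1))
Pow(Add(Mul(Function('B')(-58, 114), Pow(Function('A')(-180), -1)), Function('f')(53, 27)), Rational(1, 2)) = Pow(Add(Mul(114, Pow(Rational(1, 11), -1)), Mul(-33, Pow(Add(27, 53), -1))), Rational(1, 2)) = Pow(Add(Mul(114, 11), Mul(-33, Pow(80, -1))), Rational(1, 2)) = Pow(Add(1254, Mul(-33, Rational(1, 80))), Rational(1, 2)) = Pow(Add(1254, Rational(-33, 80)), Rational(1, 2)) = Pow(Rational(100287, 80), Rational(1, 2)) = Mul(Rational(3, 20), Pow(55715, Rational(1, 2)))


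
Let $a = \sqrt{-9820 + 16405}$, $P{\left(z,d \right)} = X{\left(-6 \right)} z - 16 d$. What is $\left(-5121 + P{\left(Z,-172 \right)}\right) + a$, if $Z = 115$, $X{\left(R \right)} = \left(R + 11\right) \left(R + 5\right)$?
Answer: $-2944 + \sqrt{6585} \approx -2862.9$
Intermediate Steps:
$X{\left(R \right)} = \left(5 + R\right) \left(11 + R\right)$ ($X{\left(R \right)} = \left(11 + R\right) \left(5 + R\right) = \left(5 + R\right) \left(11 + R\right)$)
$P{\left(z,d \right)} = - 16 d - 5 z$ ($P{\left(z,d \right)} = \left(55 + \left(-6\right)^{2} + 16 \left(-6\right)\right) z - 16 d = \left(55 + 36 - 96\right) z - 16 d = - 5 z - 16 d = - 16 d - 5 z$)
$a = \sqrt{6585} \approx 81.148$
$\left(-5121 + P{\left(Z,-172 \right)}\right) + a = \left(-5121 - -2177\right) + \sqrt{6585} = \left(-5121 + \left(2752 - 575\right)\right) + \sqrt{6585} = \left(-5121 + 2177\right) + \sqrt{6585} = -2944 + \sqrt{6585}$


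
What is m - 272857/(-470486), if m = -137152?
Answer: -64527823015/470486 ≈ -1.3715e+5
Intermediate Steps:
m - 272857/(-470486) = -137152 - 272857/(-470486) = -137152 - 272857*(-1/470486) = -137152 + 272857/470486 = -64527823015/470486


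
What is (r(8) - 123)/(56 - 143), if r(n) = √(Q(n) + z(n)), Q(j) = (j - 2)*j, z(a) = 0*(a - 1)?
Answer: 41/29 - 4*√3/87 ≈ 1.3342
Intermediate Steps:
z(a) = 0 (z(a) = 0*(-1 + a) = 0)
Q(j) = j*(-2 + j) (Q(j) = (-2 + j)*j = j*(-2 + j))
r(n) = √(n*(-2 + n)) (r(n) = √(n*(-2 + n) + 0) = √(n*(-2 + n)))
(r(8) - 123)/(56 - 143) = (√(8*(-2 + 8)) - 123)/(56 - 143) = (√(8*6) - 123)/(-87) = (√48 - 123)*(-1/87) = (4*√3 - 123)*(-1/87) = (-123 + 4*√3)*(-1/87) = 41/29 - 4*√3/87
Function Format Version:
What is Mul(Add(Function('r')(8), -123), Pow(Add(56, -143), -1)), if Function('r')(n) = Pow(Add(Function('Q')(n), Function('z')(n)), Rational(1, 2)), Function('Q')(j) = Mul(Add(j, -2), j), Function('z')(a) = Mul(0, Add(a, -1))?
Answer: Add(Rational(41, 29), Mul(Rational(-4, 87), Pow(3, Rational(1, 2)))) ≈ 1.3342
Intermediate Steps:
Function('z')(a) = 0 (Function('z')(a) = Mul(0, Add(-1, a)) = 0)
Function('Q')(j) = Mul(j, Add(-2, j)) (Function('Q')(j) = Mul(Add(-2, j), j) = Mul(j, Add(-2, j)))
Function('r')(n) = Pow(Mul(n, Add(-2, n)), Rational(1, 2)) (Function('r')(n) = Pow(Add(Mul(n, Add(-2, n)), 0), Rational(1, 2)) = Pow(Mul(n, Add(-2, n)), Rational(1, 2)))
Mul(Add(Function('r')(8), -123), Pow(Add(56, -143), -1)) = Mul(Add(Pow(Mul(8, Add(-2, 8)), Rational(1, 2)), -123), Pow(Add(56, -143), -1)) = Mul(Add(Pow(Mul(8, 6), Rational(1, 2)), -123), Pow(-87, -1)) = Mul(Add(Pow(48, Rational(1, 2)), -123), Rational(-1, 87)) = Mul(Add(Mul(4, Pow(3, Rational(1, 2))), -123), Rational(-1, 87)) = Mul(Add(-123, Mul(4, Pow(3, Rational(1, 2)))), Rational(-1, 87)) = Add(Rational(41, 29), Mul(Rational(-4, 87), Pow(3, Rational(1, 2))))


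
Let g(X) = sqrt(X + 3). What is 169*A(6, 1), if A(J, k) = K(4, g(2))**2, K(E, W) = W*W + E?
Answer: 13689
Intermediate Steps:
g(X) = sqrt(3 + X)
K(E, W) = E + W**2 (K(E, W) = W**2 + E = E + W**2)
A(J, k) = 81 (A(J, k) = (4 + (sqrt(3 + 2))**2)**2 = (4 + (sqrt(5))**2)**2 = (4 + 5)**2 = 9**2 = 81)
169*A(6, 1) = 169*81 = 13689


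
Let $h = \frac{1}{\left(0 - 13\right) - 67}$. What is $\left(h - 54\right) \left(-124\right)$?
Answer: $\frac{133951}{20} \approx 6697.5$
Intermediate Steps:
$h = - \frac{1}{80}$ ($h = \frac{1}{\left(0 - 13\right) - 67} = \frac{1}{-13 - 67} = \frac{1}{-80} = - \frac{1}{80} \approx -0.0125$)
$\left(h - 54\right) \left(-124\right) = \left(- \frac{1}{80} - 54\right) \left(-124\right) = \left(- \frac{4321}{80}\right) \left(-124\right) = \frac{133951}{20}$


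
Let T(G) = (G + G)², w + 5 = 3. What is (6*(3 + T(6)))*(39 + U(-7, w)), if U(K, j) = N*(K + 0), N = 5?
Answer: 3528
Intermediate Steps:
w = -2 (w = -5 + 3 = -2)
T(G) = 4*G² (T(G) = (2*G)² = 4*G²)
U(K, j) = 5*K (U(K, j) = 5*(K + 0) = 5*K)
(6*(3 + T(6)))*(39 + U(-7, w)) = (6*(3 + 4*6²))*(39 + 5*(-7)) = (6*(3 + 4*36))*(39 - 35) = (6*(3 + 144))*4 = (6*147)*4 = 882*4 = 3528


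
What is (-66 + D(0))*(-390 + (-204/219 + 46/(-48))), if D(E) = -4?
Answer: 24030685/876 ≈ 27432.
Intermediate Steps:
(-66 + D(0))*(-390 + (-204/219 + 46/(-48))) = (-66 - 4)*(-390 + (-204/219 + 46/(-48))) = -70*(-390 + (-204*1/219 + 46*(-1/48))) = -70*(-390 + (-68/73 - 23/24)) = -70*(-390 - 3311/1752) = -70*(-686591/1752) = 24030685/876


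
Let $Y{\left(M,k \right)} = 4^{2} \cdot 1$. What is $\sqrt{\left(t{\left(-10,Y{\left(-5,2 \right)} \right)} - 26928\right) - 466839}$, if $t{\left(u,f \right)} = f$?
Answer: $i \sqrt{493751} \approx 702.67 i$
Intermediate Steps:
$Y{\left(M,k \right)} = 16$ ($Y{\left(M,k \right)} = 16 \cdot 1 = 16$)
$\sqrt{\left(t{\left(-10,Y{\left(-5,2 \right)} \right)} - 26928\right) - 466839} = \sqrt{\left(16 - 26928\right) - 466839} = \sqrt{-26912 - 466839} = \sqrt{-493751} = i \sqrt{493751}$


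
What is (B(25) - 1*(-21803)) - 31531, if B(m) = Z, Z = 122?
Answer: -9606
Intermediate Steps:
B(m) = 122
(B(25) - 1*(-21803)) - 31531 = (122 - 1*(-21803)) - 31531 = (122 + 21803) - 31531 = 21925 - 31531 = -9606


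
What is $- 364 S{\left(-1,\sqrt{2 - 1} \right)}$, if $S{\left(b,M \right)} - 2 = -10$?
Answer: $2912$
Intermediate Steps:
$S{\left(b,M \right)} = -8$ ($S{\left(b,M \right)} = 2 - 10 = -8$)
$- 364 S{\left(-1,\sqrt{2 - 1} \right)} = \left(-364\right) \left(-8\right) = 2912$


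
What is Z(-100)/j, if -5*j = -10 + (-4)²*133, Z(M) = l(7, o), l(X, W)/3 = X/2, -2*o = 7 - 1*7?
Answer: -35/1412 ≈ -0.024788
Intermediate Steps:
o = 0 (o = -(7 - 1*7)/2 = -(7 - 7)/2 = -½*0 = 0)
l(X, W) = 3*X/2 (l(X, W) = 3*(X/2) = 3*X/2)
Z(M) = 21/2 (Z(M) = (3/2)*7 = 21/2)
j = -2118/5 (j = -(-10 + (-4)²*133)/5 = -(-10 + 16*133)/5 = -(-10 + 2128)/5 = -⅕*2118 = -2118/5 ≈ -423.60)
Z(-100)/j = 21/(2*(-2118/5)) = (21/2)*(-5/2118) = -35/1412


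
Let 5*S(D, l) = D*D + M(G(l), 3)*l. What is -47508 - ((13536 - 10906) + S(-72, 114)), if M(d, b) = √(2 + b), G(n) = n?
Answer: -255874/5 - 114*√5/5 ≈ -51226.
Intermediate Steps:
S(D, l) = D²/5 + l*√5/5 (S(D, l) = (D*D + √(2 + 3)*l)/5 = (D² + √5*l)/5 = (D² + l*√5)/5 = D²/5 + l*√5/5)
-47508 - ((13536 - 10906) + S(-72, 114)) = -47508 - ((13536 - 10906) + ((⅕)*(-72)² + (⅕)*114*√5)) = -47508 - (2630 + ((⅕)*5184 + 114*√5/5)) = -47508 - (2630 + (5184/5 + 114*√5/5)) = -47508 - (18334/5 + 114*√5/5) = -47508 + (-18334/5 - 114*√5/5) = -255874/5 - 114*√5/5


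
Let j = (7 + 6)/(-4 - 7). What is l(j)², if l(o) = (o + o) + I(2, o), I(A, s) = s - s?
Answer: 676/121 ≈ 5.5868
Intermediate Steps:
I(A, s) = 0
j = -13/11 (j = 13/(-11) = 13*(-1/11) = -13/11 ≈ -1.1818)
l(o) = 2*o (l(o) = (o + o) + 0 = 2*o + 0 = 2*o)
l(j)² = (2*(-13/11))² = (-26/11)² = 676/121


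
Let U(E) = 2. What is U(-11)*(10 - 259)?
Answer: -498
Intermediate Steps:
U(-11)*(10 - 259) = 2*(10 - 259) = 2*(-249) = -498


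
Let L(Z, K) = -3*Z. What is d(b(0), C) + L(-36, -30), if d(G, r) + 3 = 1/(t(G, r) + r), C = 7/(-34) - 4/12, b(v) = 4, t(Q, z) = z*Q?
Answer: 28773/275 ≈ 104.63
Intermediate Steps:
t(Q, z) = Q*z
C = -55/102 (C = 7*(-1/34) - 4*1/12 = -7/34 - ⅓ = -55/102 ≈ -0.53922)
d(G, r) = -3 + 1/(r + G*r) (d(G, r) = -3 + 1/(G*r + r) = -3 + 1/(r + G*r))
d(b(0), C) + L(-36, -30) = (1 - 3*(-55/102) - 3*4*(-55/102))/((-55/102)*(1 + 4)) - 3*(-36) = -102/55*(1 + 55/34 + 110/17)/5 + 108 = -102/55*⅕*309/34 + 108 = -927/275 + 108 = 28773/275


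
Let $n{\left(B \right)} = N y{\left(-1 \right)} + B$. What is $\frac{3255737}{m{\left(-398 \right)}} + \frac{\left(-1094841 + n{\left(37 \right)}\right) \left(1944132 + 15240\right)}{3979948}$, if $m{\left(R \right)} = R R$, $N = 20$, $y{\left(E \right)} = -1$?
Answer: $- \frac{84947538376408909}{157609920748} \approx -5.3897 \cdot 10^{5}$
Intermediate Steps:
$m{\left(R \right)} = R^{2}$
$n{\left(B \right)} = -20 + B$ ($n{\left(B \right)} = 20 \left(-1\right) + B = -20 + B$)
$\frac{3255737}{m{\left(-398 \right)}} + \frac{\left(-1094841 + n{\left(37 \right)}\right) \left(1944132 + 15240\right)}{3979948} = \frac{3255737}{\left(-398\right)^{2}} + \frac{\left(-1094841 + \left(-20 + 37\right)\right) \left(1944132 + 15240\right)}{3979948} = \frac{3255737}{158404} + \left(-1094841 + 17\right) 1959372 \cdot \frac{1}{3979948} = 3255737 \cdot \frac{1}{158404} + \left(-1094824\right) 1959372 \cdot \frac{1}{3979948} = \frac{3255737}{158404} - \frac{536291872632}{994987} = - \frac{84947538376408909}{157609920748}$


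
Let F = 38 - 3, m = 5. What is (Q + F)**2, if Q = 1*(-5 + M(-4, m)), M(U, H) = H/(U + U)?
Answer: 55225/64 ≈ 862.89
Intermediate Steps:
F = 35
M(U, H) = H/(2*U) (M(U, H) = H/((2*U)) = H*(1/(2*U)) = H/(2*U))
Q = -45/8 (Q = 1*(-5 + (1/2)*5/(-4)) = 1*(-5 + (1/2)*5*(-1/4)) = 1*(-5 - 5/8) = 1*(-45/8) = -45/8 ≈ -5.6250)
(Q + F)**2 = (-45/8 + 35)**2 = (235/8)**2 = 55225/64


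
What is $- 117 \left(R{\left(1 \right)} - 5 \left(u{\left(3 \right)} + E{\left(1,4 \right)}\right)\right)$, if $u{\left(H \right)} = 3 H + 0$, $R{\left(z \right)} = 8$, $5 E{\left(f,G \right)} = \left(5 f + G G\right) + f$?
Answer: $6903$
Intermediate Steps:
$E{\left(f,G \right)} = \frac{G^{2}}{5} + \frac{6 f}{5}$ ($E{\left(f,G \right)} = \frac{\left(5 f + G G\right) + f}{5} = \frac{\left(5 f + G^{2}\right) + f}{5} = \frac{\left(G^{2} + 5 f\right) + f}{5} = \frac{G^{2} + 6 f}{5} = \frac{G^{2}}{5} + \frac{6 f}{5}$)
$u{\left(H \right)} = 3 H$
$- 117 \left(R{\left(1 \right)} - 5 \left(u{\left(3 \right)} + E{\left(1,4 \right)}\right)\right) = - 117 \left(8 - 5 \left(3 \cdot 3 + \left(\frac{4^{2}}{5} + \frac{6}{5} \cdot 1\right)\right)\right) = - 117 \left(8 - 5 \left(9 + \left(\frac{1}{5} \cdot 16 + \frac{6}{5}\right)\right)\right) = - 117 \left(8 - 5 \left(9 + \left(\frac{16}{5} + \frac{6}{5}\right)\right)\right) = - 117 \left(8 - 5 \left(9 + \frac{22}{5}\right)\right) = - 117 \left(8 - 67\right) = \left(-117\right) \left(-59\right) = 6903$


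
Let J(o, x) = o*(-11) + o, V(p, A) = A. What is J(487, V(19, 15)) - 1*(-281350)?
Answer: 276480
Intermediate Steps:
J(o, x) = -10*o (J(o, x) = -11*o + o = -10*o)
J(487, V(19, 15)) - 1*(-281350) = -10*487 - 1*(-281350) = -4870 + 281350 = 276480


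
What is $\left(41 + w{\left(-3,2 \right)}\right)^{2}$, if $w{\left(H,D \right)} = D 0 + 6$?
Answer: $2209$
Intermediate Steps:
$w{\left(H,D \right)} = 6$ ($w{\left(H,D \right)} = 0 + 6 = 6$)
$\left(41 + w{\left(-3,2 \right)}\right)^{2} = \left(41 + 6\right)^{2} = 47^{2} = 2209$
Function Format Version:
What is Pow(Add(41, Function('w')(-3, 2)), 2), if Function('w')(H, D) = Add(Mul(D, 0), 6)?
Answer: 2209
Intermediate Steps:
Function('w')(H, D) = 6 (Function('w')(H, D) = Add(0, 6) = 6)
Pow(Add(41, Function('w')(-3, 2)), 2) = Pow(Add(41, 6), 2) = Pow(47, 2) = 2209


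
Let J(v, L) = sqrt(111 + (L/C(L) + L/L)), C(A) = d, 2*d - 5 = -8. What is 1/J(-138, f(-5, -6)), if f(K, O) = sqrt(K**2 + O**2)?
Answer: sqrt(6)/(2*sqrt(168 - sqrt(61))) ≈ 0.096767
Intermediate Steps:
d = -3/2 (d = 5/2 + (1/2)*(-8) = 5/2 - 4 = -3/2 ≈ -1.5000)
C(A) = -3/2
J(v, L) = sqrt(112 - 2*L/3) (J(v, L) = sqrt(111 + (L/(-3/2) + L/L)) = sqrt(111 + (L*(-2/3) + 1)) = sqrt(111 + (-2*L/3 + 1)) = sqrt(111 + (1 - 2*L/3)) = sqrt(112 - 2*L/3))
1/J(-138, f(-5, -6)) = 1/(sqrt(1008 - 6*sqrt((-5)**2 + (-6)**2))/3) = 1/(sqrt(1008 - 6*sqrt(25 + 36))/3) = 1/(sqrt(1008 - 6*sqrt(61))/3) = 3/sqrt(1008 - 6*sqrt(61))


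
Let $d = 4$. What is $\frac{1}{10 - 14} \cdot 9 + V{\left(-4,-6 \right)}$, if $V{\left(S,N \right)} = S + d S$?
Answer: $- \frac{89}{4} \approx -22.25$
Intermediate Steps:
$V{\left(S,N \right)} = 5 S$ ($V{\left(S,N \right)} = S + 4 S = 5 S$)
$\frac{1}{10 - 14} \cdot 9 + V{\left(-4,-6 \right)} = \frac{1}{10 - 14} \cdot 9 + 5 \left(-4\right) = \frac{1}{-4} \cdot 9 - 20 = \left(- \frac{1}{4}\right) 9 - 20 = - \frac{9}{4} - 20 = - \frac{89}{4}$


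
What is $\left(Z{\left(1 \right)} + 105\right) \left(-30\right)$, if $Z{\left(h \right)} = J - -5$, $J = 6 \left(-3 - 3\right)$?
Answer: $-2220$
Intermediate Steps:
$J = -36$ ($J = 6 \left(-6\right) = -36$)
$Z{\left(h \right)} = -31$ ($Z{\left(h \right)} = -36 - -5 = -36 + 5 = -31$)
$\left(Z{\left(1 \right)} + 105\right) \left(-30\right) = \left(-31 + 105\right) \left(-30\right) = 74 \left(-30\right) = -2220$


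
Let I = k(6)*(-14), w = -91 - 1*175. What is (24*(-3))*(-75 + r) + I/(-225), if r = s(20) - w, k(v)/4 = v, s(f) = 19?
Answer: -1133888/75 ≈ -15119.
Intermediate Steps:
k(v) = 4*v
w = -266 (w = -91 - 175 = -266)
r = 285 (r = 19 - 1*(-266) = 19 + 266 = 285)
I = -336 (I = (4*6)*(-14) = 24*(-14) = -336)
(24*(-3))*(-75 + r) + I/(-225) = (24*(-3))*(-75 + 285) - 336/(-225) = -72*210 - 336*(-1/225) = -15120 + 112/75 = -1133888/75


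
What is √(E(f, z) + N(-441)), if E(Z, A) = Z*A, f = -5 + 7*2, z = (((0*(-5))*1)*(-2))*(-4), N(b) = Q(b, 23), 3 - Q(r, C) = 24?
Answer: I*√21 ≈ 4.5826*I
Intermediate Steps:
Q(r, C) = -21 (Q(r, C) = 3 - 1*24 = 3 - 24 = -21)
N(b) = -21
z = 0 (z = ((0*1)*(-2))*(-4) = (0*(-2))*(-4) = 0*(-4) = 0)
f = 9 (f = -5 + 14 = 9)
E(Z, A) = A*Z
√(E(f, z) + N(-441)) = √(0*9 - 21) = √(0 - 21) = √(-21) = I*√21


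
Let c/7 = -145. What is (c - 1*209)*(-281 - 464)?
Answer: 911880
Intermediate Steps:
c = -1015 (c = 7*(-145) = -1015)
(c - 1*209)*(-281 - 464) = (-1015 - 1*209)*(-281 - 464) = (-1015 - 209)*(-745) = -1224*(-745) = 911880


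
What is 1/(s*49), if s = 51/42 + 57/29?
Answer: 58/9037 ≈ 0.0064181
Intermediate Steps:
s = 1291/406 (s = 51*(1/42) + 57*(1/29) = 17/14 + 57/29 = 1291/406 ≈ 3.1798)
1/(s*49) = 1/((1291/406)*49) = 1/(9037/58) = 58/9037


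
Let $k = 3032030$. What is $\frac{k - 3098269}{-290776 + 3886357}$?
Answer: $- \frac{66239}{3595581} \approx -0.018422$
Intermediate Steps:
$\frac{k - 3098269}{-290776 + 3886357} = \frac{3032030 - 3098269}{-290776 + 3886357} = - \frac{66239}{3595581}$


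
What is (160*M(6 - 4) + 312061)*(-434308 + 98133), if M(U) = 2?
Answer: -105014682675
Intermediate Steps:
(160*M(6 - 4) + 312061)*(-434308 + 98133) = (160*2 + 312061)*(-434308 + 98133) = (320 + 312061)*(-336175) = 312381*(-336175) = -105014682675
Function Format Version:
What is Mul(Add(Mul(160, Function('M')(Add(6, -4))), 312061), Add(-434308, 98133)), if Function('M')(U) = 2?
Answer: -105014682675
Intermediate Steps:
Mul(Add(Mul(160, Function('M')(Add(6, -4))), 312061), Add(-434308, 98133)) = Mul(Add(Mul(160, 2), 312061), Add(-434308, 98133)) = Mul(Add(320, 312061), -336175) = Mul(312381, -336175) = -105014682675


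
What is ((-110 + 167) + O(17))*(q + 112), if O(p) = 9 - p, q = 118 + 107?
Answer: 16513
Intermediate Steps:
q = 225
((-110 + 167) + O(17))*(q + 112) = ((-110 + 167) + (9 - 1*17))*(225 + 112) = (57 + (9 - 17))*337 = (57 - 8)*337 = 49*337 = 16513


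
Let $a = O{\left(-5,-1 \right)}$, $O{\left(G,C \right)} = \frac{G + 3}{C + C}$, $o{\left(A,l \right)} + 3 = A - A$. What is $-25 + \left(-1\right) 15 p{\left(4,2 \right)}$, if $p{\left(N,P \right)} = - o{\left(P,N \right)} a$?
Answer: $-70$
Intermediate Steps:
$o{\left(A,l \right)} = -3$ ($o{\left(A,l \right)} = -3 + \left(A - A\right) = -3 + 0 = -3$)
$O{\left(G,C \right)} = \frac{3 + G}{2 C}$
$a = 1$ ($a = \frac{3 - 5}{2 \left(-1\right)} = \frac{1}{2} \left(-1\right) \left(-2\right) = 1$)
$p{\left(N,P \right)} = 3$ ($p{\left(N,P \right)} = \left(-1\right) \left(-3\right) 1 = 3 \cdot 1 = 3$)
$-25 + \left(-1\right) 15 p{\left(4,2 \right)} = -25 + \left(-1\right) 15 \cdot 3 = -25 - 45 = -70$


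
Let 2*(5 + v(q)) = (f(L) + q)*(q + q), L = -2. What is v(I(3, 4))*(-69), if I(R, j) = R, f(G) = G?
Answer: 138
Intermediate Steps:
v(q) = -5 + q*(-2 + q) (v(q) = -5 + ((-2 + q)*(q + q))/2 = -5 + ((-2 + q)*(2*q))/2 = -5 + (2*q*(-2 + q))/2 = -5 + q*(-2 + q))
v(I(3, 4))*(-69) = (-5 + 3² - 2*3)*(-69) = (-5 + 9 - 6)*(-69) = -2*(-69) = 138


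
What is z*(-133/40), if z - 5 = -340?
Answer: 8911/8 ≈ 1113.9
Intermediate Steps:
z = -335 (z = 5 - 340 = -335)
z*(-133/40) = -(-44555)/40 = -335*(-133/40) = 8911/8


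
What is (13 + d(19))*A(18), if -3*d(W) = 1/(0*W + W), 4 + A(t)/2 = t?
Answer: 20720/57 ≈ 363.51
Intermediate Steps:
A(t) = -8 + 2*t
d(W) = -1/(3*W) (d(W) = -1/(3*(0*W + W)) = -1/(3*(0 + W)) = -1/(3*W))
(13 + d(19))*A(18) = (13 - ⅓/19)*(-8 + 2*18) = (13 - ⅓*1/19)*(-8 + 36) = (13 - 1/57)*28 = (740/57)*28 = 20720/57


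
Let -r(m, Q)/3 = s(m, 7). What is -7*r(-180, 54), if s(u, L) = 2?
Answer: 42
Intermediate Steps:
r(m, Q) = -6 (r(m, Q) = -3*2 = -6)
-7*r(-180, 54) = -7*(-6) = 42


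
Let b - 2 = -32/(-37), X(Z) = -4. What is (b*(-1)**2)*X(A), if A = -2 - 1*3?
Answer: -424/37 ≈ -11.459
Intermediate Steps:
A = -5 (A = -2 - 3 = -5)
b = 106/37 (b = 2 - 32/(-37) = 2 - 32*(-1/37) = 2 + 32/37 = 106/37 ≈ 2.8649)
(b*(-1)**2)*X(A) = ((106/37)*(-1)**2)*(-4) = ((106/37)*1)*(-4) = (106/37)*(-4) = -424/37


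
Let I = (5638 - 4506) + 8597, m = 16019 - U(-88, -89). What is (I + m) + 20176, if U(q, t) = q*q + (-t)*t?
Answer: 46101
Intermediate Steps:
U(q, t) = q**2 - t**2
m = 16196 (m = 16019 - ((-88)**2 - 1*(-89)**2) = 16019 - (7744 - 1*7921) = 16019 - (7744 - 7921) = 16019 - 1*(-177) = 16019 + 177 = 16196)
I = 9729 (I = 1132 + 8597 = 9729)
(I + m) + 20176 = (9729 + 16196) + 20176 = 25925 + 20176 = 46101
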